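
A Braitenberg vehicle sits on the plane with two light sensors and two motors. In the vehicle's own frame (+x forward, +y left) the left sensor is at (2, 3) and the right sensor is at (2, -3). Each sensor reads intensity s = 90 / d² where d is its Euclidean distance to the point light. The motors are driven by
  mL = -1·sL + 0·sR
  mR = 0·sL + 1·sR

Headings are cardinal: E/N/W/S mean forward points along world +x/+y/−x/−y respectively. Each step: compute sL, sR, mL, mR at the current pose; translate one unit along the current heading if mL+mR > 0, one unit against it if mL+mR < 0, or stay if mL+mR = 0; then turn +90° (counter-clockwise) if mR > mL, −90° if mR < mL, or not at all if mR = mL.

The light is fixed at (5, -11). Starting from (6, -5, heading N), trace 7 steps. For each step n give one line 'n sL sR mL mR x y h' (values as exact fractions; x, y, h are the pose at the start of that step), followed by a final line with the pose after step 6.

0 45/34 9/8 -45/34 9/8 6 -5 N
1 18 18/13 -18 18/13 6 -6 W
2 45/17 9 -45/17 9 7 -6 S
3 18/13 90/17 -18/13 90/17 7 -7 E
4 5/2 5/4 -5/2 5/4 8 -7 N
5 90 90/37 -90 90/37 8 -8 W
6 9/5 45 -9/5 45 9 -8 S
final 9 -9 E

n=0: pose=(6,-5,N); sL=45/34, sR=9/8; mL=-45/34, mR=9/8; mL+mR=-27/136 → advance -1; mR−mL=333/136 → turn +1·90°
n=1: pose=(6,-6,W); sL=18, sR=18/13; mL=-18, mR=18/13; mL+mR=-216/13 → advance -1; mR−mL=252/13 → turn +1·90°
n=2: pose=(7,-6,S); sL=45/17, sR=9; mL=-45/17, mR=9; mL+mR=108/17 → advance +1; mR−mL=198/17 → turn +1·90°
n=3: pose=(7,-7,E); sL=18/13, sR=90/17; mL=-18/13, mR=90/17; mL+mR=864/221 → advance +1; mR−mL=1476/221 → turn +1·90°
n=4: pose=(8,-7,N); sL=5/2, sR=5/4; mL=-5/2, mR=5/4; mL+mR=-5/4 → advance -1; mR−mL=15/4 → turn +1·90°
n=5: pose=(8,-8,W); sL=90, sR=90/37; mL=-90, mR=90/37; mL+mR=-3240/37 → advance -1; mR−mL=3420/37 → turn +1·90°
n=6: pose=(9,-8,S); sL=9/5, sR=45; mL=-9/5, mR=45; mL+mR=216/5 → advance +1; mR−mL=234/5 → turn +1·90°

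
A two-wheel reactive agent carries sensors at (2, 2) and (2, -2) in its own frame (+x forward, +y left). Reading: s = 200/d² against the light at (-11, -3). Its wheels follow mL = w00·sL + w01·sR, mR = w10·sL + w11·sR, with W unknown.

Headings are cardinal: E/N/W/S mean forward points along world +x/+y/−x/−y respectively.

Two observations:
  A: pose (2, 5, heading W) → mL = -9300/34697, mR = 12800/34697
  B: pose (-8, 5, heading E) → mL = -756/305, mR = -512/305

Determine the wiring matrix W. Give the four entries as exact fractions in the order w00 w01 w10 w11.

1/2 -1 1 -1

obs A: pose=(2,5,W) → sL=200/157, sR=200/221, mL=-9300/34697, mR=12800/34697
obs B: pose=(-8,5,E) → sL=8/5, sR=200/61, mL=-756/305, mR=-512/305
sensor matrix S = [[200/157, 200/221], [8/5, 200/61]]; det S = 5775360/2116517
solve [mL_A; mL_B] = S·[w00; w01] and [mR_A; mR_B] = S·[w10; w11]:
  w00 = 1/2, w01 = -1, w10 = 1, w11 = -1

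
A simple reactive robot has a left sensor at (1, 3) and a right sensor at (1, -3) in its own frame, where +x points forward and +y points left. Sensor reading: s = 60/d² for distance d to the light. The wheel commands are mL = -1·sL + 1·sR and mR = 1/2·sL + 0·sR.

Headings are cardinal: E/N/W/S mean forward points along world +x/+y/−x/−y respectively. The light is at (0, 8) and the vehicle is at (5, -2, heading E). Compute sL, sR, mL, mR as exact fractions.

12/17 12/41 -288/697 6/17

left sensor world pos  = (6, 1); dL² = 85
right sensor world pos = (6, -5); dR² = 205
sL = 60/85 = 12/17
sR = 60/205 = 12/41
mL = -1·sL + 1·sR = -288/697
mR = 1/2·sL + 0·sR = 6/17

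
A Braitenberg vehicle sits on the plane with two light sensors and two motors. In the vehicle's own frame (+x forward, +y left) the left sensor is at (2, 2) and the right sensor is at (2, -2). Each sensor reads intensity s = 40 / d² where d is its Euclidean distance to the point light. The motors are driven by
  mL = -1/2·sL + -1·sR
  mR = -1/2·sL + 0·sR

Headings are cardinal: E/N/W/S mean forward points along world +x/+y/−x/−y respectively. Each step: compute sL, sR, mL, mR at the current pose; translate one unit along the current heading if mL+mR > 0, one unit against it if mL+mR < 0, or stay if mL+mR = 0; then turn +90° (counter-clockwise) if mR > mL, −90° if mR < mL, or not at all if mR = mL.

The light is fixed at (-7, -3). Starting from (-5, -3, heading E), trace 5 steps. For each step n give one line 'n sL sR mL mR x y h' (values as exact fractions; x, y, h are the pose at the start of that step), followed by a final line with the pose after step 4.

n=0: pose=(-5,-3,E); sL=2, sR=2; mL=-3, mR=-1; mL+mR=-4 → advance -1; mR−mL=2 → turn +1·90°
n=1: pose=(-6,-3,N); sL=8, sR=40/13; mL=-92/13, mR=-4; mL+mR=-144/13 → advance -1; mR−mL=40/13 → turn +1·90°
n=2: pose=(-6,-4,W); sL=4, sR=20; mL=-22, mR=-2; mL+mR=-24 → advance -1; mR−mL=20 → turn +1·90°
n=3: pose=(-5,-4,S); sL=8/5, sR=40/9; mL=-236/45, mR=-4/5; mL+mR=-272/45 → advance -1; mR−mL=40/9 → turn +1·90°
n=4: pose=(-5,-3,E); sL=2, sR=2; mL=-3, mR=-1; mL+mR=-4 → advance -1; mR−mL=2 → turn +1·90°

0 2 2 -3 -1 -5 -3 E
1 8 40/13 -92/13 -4 -6 -3 N
2 4 20 -22 -2 -6 -4 W
3 8/5 40/9 -236/45 -4/5 -5 -4 S
4 2 2 -3 -1 -5 -3 E
final -6 -3 N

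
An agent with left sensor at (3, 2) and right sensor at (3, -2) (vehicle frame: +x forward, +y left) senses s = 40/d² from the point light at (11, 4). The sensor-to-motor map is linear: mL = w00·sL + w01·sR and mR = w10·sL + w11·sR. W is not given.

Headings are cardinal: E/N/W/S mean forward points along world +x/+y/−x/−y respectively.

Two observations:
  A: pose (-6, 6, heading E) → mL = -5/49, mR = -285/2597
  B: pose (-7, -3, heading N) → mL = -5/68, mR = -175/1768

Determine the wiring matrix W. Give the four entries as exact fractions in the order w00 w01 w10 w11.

obs A: pose=(-6,6,E) → sL=10/53, sR=10/49, mL=-5/49, mR=-285/2597
obs B: pose=(-7,-3,N) → sL=5/52, sR=5/34, mL=-5/68, mR=-175/1768
sensor matrix S = [[10/53, 10/49], [5/52, 5/34]]; det S = 9325/1147874
solve [mL_A; mL_B] = S·[w00; w01] and [mR_A; mR_B] = S·[w10; w11]:
  w00 = 0, w01 = -1/2, w10 = 1/2, w11 = -1

0 -1/2 1/2 -1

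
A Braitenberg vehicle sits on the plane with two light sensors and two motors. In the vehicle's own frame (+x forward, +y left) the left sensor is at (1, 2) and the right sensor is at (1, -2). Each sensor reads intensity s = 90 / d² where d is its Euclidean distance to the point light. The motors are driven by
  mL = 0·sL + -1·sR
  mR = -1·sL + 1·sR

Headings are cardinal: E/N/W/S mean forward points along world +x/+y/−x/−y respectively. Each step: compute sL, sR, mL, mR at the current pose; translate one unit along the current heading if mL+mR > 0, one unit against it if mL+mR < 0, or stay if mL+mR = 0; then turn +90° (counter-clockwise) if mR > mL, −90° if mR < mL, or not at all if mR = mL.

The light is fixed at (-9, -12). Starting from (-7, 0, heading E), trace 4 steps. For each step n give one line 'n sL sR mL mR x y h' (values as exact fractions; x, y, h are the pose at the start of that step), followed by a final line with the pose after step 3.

0 18/41 90/109 -90/109 1728/4469 -7 0 E
1 9/17 45/89 -45/89 -36/1513 -8 0 N
2 10/9 90/169 -90/169 -880/1521 -8 -1 W
3 5/8 9/16 -9/16 -1/16 -7 -1 N
final -7 -2 W

n=0: pose=(-7,0,E); sL=18/41, sR=90/109; mL=-90/109, mR=1728/4469; mL+mR=-18/41 → advance -1; mR−mL=5418/4469 → turn +1·90°
n=1: pose=(-8,0,N); sL=9/17, sR=45/89; mL=-45/89, mR=-36/1513; mL+mR=-9/17 → advance -1; mR−mL=729/1513 → turn +1·90°
n=2: pose=(-8,-1,W); sL=10/9, sR=90/169; mL=-90/169, mR=-880/1521; mL+mR=-10/9 → advance -1; mR−mL=-70/1521 → turn -1·90°
n=3: pose=(-7,-1,N); sL=5/8, sR=9/16; mL=-9/16, mR=-1/16; mL+mR=-5/8 → advance -1; mR−mL=1/2 → turn +1·90°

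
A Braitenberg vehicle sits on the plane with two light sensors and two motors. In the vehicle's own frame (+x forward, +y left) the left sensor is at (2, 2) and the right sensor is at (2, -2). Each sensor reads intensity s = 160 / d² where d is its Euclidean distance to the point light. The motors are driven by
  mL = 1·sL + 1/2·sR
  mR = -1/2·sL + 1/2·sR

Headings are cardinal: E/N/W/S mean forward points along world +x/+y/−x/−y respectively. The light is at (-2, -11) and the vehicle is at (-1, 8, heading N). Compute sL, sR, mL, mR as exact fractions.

left sensor world pos  = (-3, 10); dL² = 442
right sensor world pos = (1, 10); dR² = 450
sL = 160/442 = 80/221
sR = 160/450 = 16/45
mL = 1·sL + 1/2·sR = 5368/9945
mR = -1/2·sL + 1/2·sR = -32/9945

80/221 16/45 5368/9945 -32/9945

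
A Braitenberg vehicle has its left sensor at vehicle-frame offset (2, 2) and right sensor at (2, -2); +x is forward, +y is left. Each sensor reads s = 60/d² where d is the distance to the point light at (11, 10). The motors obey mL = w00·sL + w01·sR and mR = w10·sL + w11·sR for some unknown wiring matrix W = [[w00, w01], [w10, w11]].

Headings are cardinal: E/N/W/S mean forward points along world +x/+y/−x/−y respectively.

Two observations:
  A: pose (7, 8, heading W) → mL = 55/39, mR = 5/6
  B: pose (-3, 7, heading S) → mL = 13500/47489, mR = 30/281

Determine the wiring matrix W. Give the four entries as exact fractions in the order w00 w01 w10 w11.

obs A: pose=(7,8,W) → sL=15/13, sR=5/3, mL=55/39, mR=5/6
obs B: pose=(-3,7,S) → sL=60/169, sR=60/281, mL=13500/47489, mR=30/281
sensor matrix S = [[15/13, 5/3], [60/169, 60/281]]; det S = -16400/47489
solve [mL_A; mL_B] = S·[w00; w01] and [mR_A; mR_B] = S·[w10; w11]:
  w00 = 1/2, w01 = 1/2, w10 = 0, w11 = 1/2

1/2 1/2 0 1/2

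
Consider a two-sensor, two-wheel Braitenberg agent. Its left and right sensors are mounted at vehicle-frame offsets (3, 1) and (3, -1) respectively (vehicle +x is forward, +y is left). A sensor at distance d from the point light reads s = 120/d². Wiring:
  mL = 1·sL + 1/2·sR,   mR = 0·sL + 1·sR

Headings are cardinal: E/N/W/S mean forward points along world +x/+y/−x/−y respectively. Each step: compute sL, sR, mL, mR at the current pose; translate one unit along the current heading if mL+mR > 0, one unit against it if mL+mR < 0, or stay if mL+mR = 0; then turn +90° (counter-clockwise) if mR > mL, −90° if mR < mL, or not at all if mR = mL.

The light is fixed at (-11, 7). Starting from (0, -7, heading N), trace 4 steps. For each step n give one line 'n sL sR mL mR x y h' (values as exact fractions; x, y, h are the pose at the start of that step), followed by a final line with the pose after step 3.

n=0: pose=(0,-7,N); sL=120/221, sR=24/53; mL=9012/11713, mR=24/53; mL+mR=14316/11713 → advance +1; mR−mL=-3708/11713 → turn -1·90°
n=1: pose=(0,-6,E); sL=6/17, sR=15/49; mL=843/1666, mR=15/49; mL+mR=1353/1666 → advance +1; mR−mL=-333/1666 → turn -1·90°
n=2: pose=(1,-6,S); sL=24/85, sR=120/377; mL=14148/32045, mR=120/377; mL+mR=24348/32045 → advance +1; mR−mL=-3948/32045 → turn -1·90°
n=3: pose=(1,-7,W); sL=20/51, sR=12/25; mL=806/1275, mR=12/25; mL+mR=1418/1275 → advance +1; mR−mL=-194/1275 → turn -1·90°

0 120/221 24/53 9012/11713 24/53 0 -7 N
1 6/17 15/49 843/1666 15/49 0 -6 E
2 24/85 120/377 14148/32045 120/377 1 -6 S
3 20/51 12/25 806/1275 12/25 1 -7 W
final 0 -7 N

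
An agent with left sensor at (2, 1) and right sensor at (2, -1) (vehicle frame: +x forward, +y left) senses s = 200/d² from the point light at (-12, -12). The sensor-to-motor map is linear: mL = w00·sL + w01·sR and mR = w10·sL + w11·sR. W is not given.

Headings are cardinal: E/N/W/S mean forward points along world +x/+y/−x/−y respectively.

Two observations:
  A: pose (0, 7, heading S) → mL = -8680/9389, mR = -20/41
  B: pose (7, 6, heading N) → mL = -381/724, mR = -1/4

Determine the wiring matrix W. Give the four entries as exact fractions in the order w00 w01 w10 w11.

-1 -1 0 -1

obs A: pose=(0,7,S) → sL=100/229, sR=20/41, mL=-8680/9389, mR=-20/41
obs B: pose=(7,6,N) → sL=50/181, sR=1/4, mL=-381/724, mR=-1/4
sensor matrix S = [[100/229, 20/41], [50/181, 1/4]]; det S = -43475/1699409
solve [mL_A; mL_B] = S·[w00; w01] and [mR_A; mR_B] = S·[w10; w11]:
  w00 = -1, w01 = -1, w10 = 0, w11 = -1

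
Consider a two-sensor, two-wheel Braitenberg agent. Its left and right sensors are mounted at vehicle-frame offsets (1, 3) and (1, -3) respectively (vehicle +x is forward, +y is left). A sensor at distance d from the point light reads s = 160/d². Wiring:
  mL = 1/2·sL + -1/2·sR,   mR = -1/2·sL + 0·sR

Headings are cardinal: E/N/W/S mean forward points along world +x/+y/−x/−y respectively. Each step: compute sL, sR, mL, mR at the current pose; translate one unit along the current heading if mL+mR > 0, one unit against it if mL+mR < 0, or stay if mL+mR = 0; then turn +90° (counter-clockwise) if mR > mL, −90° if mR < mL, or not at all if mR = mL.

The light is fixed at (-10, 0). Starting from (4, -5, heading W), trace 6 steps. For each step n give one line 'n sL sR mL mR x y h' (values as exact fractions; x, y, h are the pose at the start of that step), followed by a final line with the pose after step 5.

n=0: pose=(4,-5,W); sL=160/233, sR=160/173; mL=-4800/40309, mR=-80/233; mL+mR=-80/173 → advance -1; mR−mL=-9040/40309 → turn -1·90°
n=1: pose=(5,-5,N); sL=1, sR=8/17; mL=9/34, mR=-1/2; mL+mR=-4/17 → advance -1; mR−mL=-13/17 → turn -1·90°
n=2: pose=(5,-6,E); sL=32/53, sR=160/337; mL=1152/17861, mR=-16/53; mL+mR=-80/337 → advance -1; mR−mL=-6544/17861 → turn -1·90°
n=3: pose=(4,-6,S); sL=80/169, sR=16/17; mL=-672/2873, mR=-40/169; mL+mR=-8/17 → advance -1; mR−mL=-8/2873 → turn -1·90°
n=4: pose=(4,-5,W); sL=160/233, sR=160/173; mL=-4800/40309, mR=-80/233; mL+mR=-80/173 → advance -1; mR−mL=-9040/40309 → turn -1·90°
n=5: pose=(5,-5,N); sL=1, sR=8/17; mL=9/34, mR=-1/2; mL+mR=-4/17 → advance -1; mR−mL=-13/17 → turn -1·90°

0 160/233 160/173 -4800/40309 -80/233 4 -5 W
1 1 8/17 9/34 -1/2 5 -5 N
2 32/53 160/337 1152/17861 -16/53 5 -6 E
3 80/169 16/17 -672/2873 -40/169 4 -6 S
4 160/233 160/173 -4800/40309 -80/233 4 -5 W
5 1 8/17 9/34 -1/2 5 -5 N
final 5 -6 E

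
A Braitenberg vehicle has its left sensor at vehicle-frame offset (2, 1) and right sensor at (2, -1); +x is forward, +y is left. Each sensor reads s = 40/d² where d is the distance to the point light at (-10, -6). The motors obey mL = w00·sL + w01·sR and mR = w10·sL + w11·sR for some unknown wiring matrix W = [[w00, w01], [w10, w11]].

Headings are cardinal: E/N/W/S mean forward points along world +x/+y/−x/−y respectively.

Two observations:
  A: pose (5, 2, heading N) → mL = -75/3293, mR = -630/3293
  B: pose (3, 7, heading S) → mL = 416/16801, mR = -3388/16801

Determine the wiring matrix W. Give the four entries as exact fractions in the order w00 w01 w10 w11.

-1 1 -1 -1/2

obs A: pose=(5,2,N) → sL=5/37, sR=10/89, mL=-75/3293, mR=-630/3293
obs B: pose=(3,7,S) → sL=40/317, sR=8/53, mL=416/16801, mR=-3388/16801
sensor matrix S = [[5/37, 10/89], [40/317, 8/53]]; det S = 344120/55325693
solve [mL_A; mL_B] = S·[w00; w01] and [mR_A; mR_B] = S·[w10; w11]:
  w00 = -1, w01 = 1, w10 = -1, w11 = -1/2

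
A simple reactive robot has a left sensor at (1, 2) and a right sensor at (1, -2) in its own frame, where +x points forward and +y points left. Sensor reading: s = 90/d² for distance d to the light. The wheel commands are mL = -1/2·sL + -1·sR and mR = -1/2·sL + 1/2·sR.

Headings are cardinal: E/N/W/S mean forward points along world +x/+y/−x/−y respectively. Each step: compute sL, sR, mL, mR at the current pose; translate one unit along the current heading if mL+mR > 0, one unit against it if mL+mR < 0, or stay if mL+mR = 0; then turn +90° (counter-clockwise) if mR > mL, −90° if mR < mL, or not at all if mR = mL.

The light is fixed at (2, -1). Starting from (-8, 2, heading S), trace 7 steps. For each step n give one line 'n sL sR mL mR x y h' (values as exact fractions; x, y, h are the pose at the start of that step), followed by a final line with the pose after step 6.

0 45/34 45/74 -3195/2516 -225/629 -8 2 S
1 10/13 18/17 -319/221 32/221 -8 3 E
2 45/97 45/53 -11115/10282 990/5141 -9 3 N
3 18/29 90/169 -4131/4901 -216/4901 -9 2 W
4 45/34 45/74 -3195/2516 -225/629 -8 2 S
5 10/13 18/17 -319/221 32/221 -8 3 E
6 45/97 45/53 -11115/10282 990/5141 -9 3 N
final -9 2 W

n=0: pose=(-8,2,S); sL=45/34, sR=45/74; mL=-3195/2516, mR=-225/629; mL+mR=-4095/2516 → advance -1; mR−mL=135/148 → turn +1·90°
n=1: pose=(-8,3,E); sL=10/13, sR=18/17; mL=-319/221, mR=32/221; mL+mR=-287/221 → advance -1; mR−mL=27/17 → turn +1·90°
n=2: pose=(-9,3,N); sL=45/97, sR=45/53; mL=-11115/10282, mR=990/5141; mL+mR=-9135/10282 → advance -1; mR−mL=135/106 → turn +1·90°
n=3: pose=(-9,2,W); sL=18/29, sR=90/169; mL=-4131/4901, mR=-216/4901; mL+mR=-4347/4901 → advance -1; mR−mL=135/169 → turn +1·90°
n=4: pose=(-8,2,S); sL=45/34, sR=45/74; mL=-3195/2516, mR=-225/629; mL+mR=-4095/2516 → advance -1; mR−mL=135/148 → turn +1·90°
n=5: pose=(-8,3,E); sL=10/13, sR=18/17; mL=-319/221, mR=32/221; mL+mR=-287/221 → advance -1; mR−mL=27/17 → turn +1·90°
n=6: pose=(-9,3,N); sL=45/97, sR=45/53; mL=-11115/10282, mR=990/5141; mL+mR=-9135/10282 → advance -1; mR−mL=135/106 → turn +1·90°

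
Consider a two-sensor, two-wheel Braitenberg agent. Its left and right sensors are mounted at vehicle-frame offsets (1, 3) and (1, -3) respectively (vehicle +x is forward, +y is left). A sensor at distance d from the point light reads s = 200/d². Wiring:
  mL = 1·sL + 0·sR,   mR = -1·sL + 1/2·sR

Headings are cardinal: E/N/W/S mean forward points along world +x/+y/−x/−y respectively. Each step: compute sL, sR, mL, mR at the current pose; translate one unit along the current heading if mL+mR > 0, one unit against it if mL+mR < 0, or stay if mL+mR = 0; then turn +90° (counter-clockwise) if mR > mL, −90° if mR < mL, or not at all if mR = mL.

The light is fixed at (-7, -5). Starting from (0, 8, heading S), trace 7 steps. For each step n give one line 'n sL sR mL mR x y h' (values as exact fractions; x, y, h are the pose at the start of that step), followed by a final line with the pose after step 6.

n=0: pose=(0,8,S); sL=50/61, sR=5/4; mL=50/61, mR=-95/488; mL+mR=5/8 → advance +1; mR−mL=-495/488 → turn -1·90°
n=1: pose=(0,7,W); sL=200/117, sR=200/261; mL=200/117, mR=-500/377; mL+mR=100/261 → advance +1; mR−mL=-10300/3393 → turn -1·90°
n=2: pose=(-1,7,N); sL=100/89, sR=4/5; mL=100/89, mR=-322/445; mL+mR=2/5 → advance +1; mR−mL=-822/445 → turn -1·90°
n=3: pose=(-1,8,E); sL=40/61, sR=200/149; mL=40/61, mR=140/9089; mL+mR=100/149 → advance +1; mR−mL=-5820/9089 → turn -1·90°
n=4: pose=(0,8,S); sL=50/61, sR=5/4; mL=50/61, mR=-95/488; mL+mR=5/8 → advance +1; mR−mL=-495/488 → turn -1·90°
n=5: pose=(0,7,W); sL=200/117, sR=200/261; mL=200/117, mR=-500/377; mL+mR=100/261 → advance +1; mR−mL=-10300/3393 → turn -1·90°
n=6: pose=(-1,7,N); sL=100/89, sR=4/5; mL=100/89, mR=-322/445; mL+mR=2/5 → advance +1; mR−mL=-822/445 → turn -1·90°

0 50/61 5/4 50/61 -95/488 0 8 S
1 200/117 200/261 200/117 -500/377 0 7 W
2 100/89 4/5 100/89 -322/445 -1 7 N
3 40/61 200/149 40/61 140/9089 -1 8 E
4 50/61 5/4 50/61 -95/488 0 8 S
5 200/117 200/261 200/117 -500/377 0 7 W
6 100/89 4/5 100/89 -322/445 -1 7 N
final -1 8 E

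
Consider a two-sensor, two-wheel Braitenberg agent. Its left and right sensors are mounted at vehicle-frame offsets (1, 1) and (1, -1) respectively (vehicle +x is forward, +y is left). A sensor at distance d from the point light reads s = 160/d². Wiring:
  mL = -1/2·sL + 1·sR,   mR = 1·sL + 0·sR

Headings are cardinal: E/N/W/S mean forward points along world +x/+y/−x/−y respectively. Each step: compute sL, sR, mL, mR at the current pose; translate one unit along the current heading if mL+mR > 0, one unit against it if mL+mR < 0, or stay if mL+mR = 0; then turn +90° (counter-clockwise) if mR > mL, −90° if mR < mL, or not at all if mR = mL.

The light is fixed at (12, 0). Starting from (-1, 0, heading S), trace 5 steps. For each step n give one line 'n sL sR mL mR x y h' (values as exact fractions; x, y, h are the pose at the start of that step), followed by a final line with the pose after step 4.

n=0: pose=(-1,0,S); sL=32/29, sR=160/197; mL=1488/5713, mR=32/29; mL+mR=7792/5713 → advance +1; mR−mL=4816/5713 → turn +1·90°
n=1: pose=(-1,-1,E); sL=10/9, sR=40/37; mL=175/333, mR=10/9; mL+mR=545/333 → advance +1; mR−mL=65/111 → turn +1·90°
n=2: pose=(0,-1,N); sL=160/169, sR=160/121; mL=17360/20449, mR=160/169; mL+mR=36720/20449 → advance +1; mR−mL=2000/20449 → turn +1·90°
n=3: pose=(0,0,W); sL=16/17, sR=16/17; mL=8/17, mR=16/17; mL+mR=24/17 → advance +1; mR−mL=8/17 → turn +1·90°
n=4: pose=(-1,0,S); sL=32/29, sR=160/197; mL=1488/5713, mR=32/29; mL+mR=7792/5713 → advance +1; mR−mL=4816/5713 → turn +1·90°

0 32/29 160/197 1488/5713 32/29 -1 0 S
1 10/9 40/37 175/333 10/9 -1 -1 E
2 160/169 160/121 17360/20449 160/169 0 -1 N
3 16/17 16/17 8/17 16/17 0 0 W
4 32/29 160/197 1488/5713 32/29 -1 0 S
final -1 -1 E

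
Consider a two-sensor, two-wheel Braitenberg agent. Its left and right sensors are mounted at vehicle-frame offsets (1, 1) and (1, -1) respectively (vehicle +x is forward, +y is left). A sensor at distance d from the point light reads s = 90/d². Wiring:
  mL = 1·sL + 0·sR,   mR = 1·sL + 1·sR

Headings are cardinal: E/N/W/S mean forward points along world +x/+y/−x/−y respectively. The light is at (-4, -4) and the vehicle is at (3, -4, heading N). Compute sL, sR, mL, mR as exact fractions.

left sensor world pos  = (2, -3); dL² = 37
right sensor world pos = (4, -3); dR² = 65
sL = 90/37 = 90/37
sR = 90/65 = 18/13
mL = 1·sL + 0·sR = 90/37
mR = 1·sL + 1·sR = 1836/481

90/37 18/13 90/37 1836/481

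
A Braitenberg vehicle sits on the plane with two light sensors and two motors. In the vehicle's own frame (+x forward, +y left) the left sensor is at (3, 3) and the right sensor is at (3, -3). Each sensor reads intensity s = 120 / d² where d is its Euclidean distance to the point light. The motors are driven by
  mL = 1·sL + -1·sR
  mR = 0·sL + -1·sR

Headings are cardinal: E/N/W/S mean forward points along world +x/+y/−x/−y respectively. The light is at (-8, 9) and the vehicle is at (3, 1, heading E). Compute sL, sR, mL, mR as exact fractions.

left sensor world pos  = (6, 4); dL² = 221
right sensor world pos = (6, -2); dR² = 317
sL = 120/221 = 120/221
sR = 120/317 = 120/317
mL = 1·sL + -1·sR = 11520/70057
mR = 0·sL + -1·sR = -120/317

120/221 120/317 11520/70057 -120/317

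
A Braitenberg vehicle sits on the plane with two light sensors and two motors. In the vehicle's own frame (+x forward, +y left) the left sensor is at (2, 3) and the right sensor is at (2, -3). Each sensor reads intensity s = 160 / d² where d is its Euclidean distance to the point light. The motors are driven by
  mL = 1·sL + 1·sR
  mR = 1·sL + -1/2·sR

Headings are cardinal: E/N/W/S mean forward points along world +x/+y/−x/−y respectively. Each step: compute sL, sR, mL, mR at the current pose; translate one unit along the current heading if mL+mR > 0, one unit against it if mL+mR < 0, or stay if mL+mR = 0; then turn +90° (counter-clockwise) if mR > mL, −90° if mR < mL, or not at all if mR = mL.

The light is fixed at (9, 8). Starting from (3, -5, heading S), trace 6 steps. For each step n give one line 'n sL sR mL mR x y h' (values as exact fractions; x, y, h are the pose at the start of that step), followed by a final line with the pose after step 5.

0 80/117 80/153 800/663 280/663 3 -5 S
1 160/353 32/37 17216/13061 272/13061 3 -6 W
2 40/61 1 101/61 19/122 2 -6 N
3 32/25 160/281 12992/7025 6992/7025 2 -5 E
4 80/117 80/153 800/663 280/663 3 -5 S
5 160/353 32/37 17216/13061 272/13061 3 -6 W
final 2 -6 N

n=0: pose=(3,-5,S); sL=80/117, sR=80/153; mL=800/663, mR=280/663; mL+mR=360/221 → advance +1; mR−mL=-40/51 → turn -1·90°
n=1: pose=(3,-6,W); sL=160/353, sR=32/37; mL=17216/13061, mR=272/13061; mL+mR=17488/13061 → advance +1; mR−mL=-48/37 → turn -1·90°
n=2: pose=(2,-6,N); sL=40/61, sR=1; mL=101/61, mR=19/122; mL+mR=221/122 → advance +1; mR−mL=-3/2 → turn -1·90°
n=3: pose=(2,-5,E); sL=32/25, sR=160/281; mL=12992/7025, mR=6992/7025; mL+mR=19984/7025 → advance +1; mR−mL=-240/281 → turn -1·90°
n=4: pose=(3,-5,S); sL=80/117, sR=80/153; mL=800/663, mR=280/663; mL+mR=360/221 → advance +1; mR−mL=-40/51 → turn -1·90°
n=5: pose=(3,-6,W); sL=160/353, sR=32/37; mL=17216/13061, mR=272/13061; mL+mR=17488/13061 → advance +1; mR−mL=-48/37 → turn -1·90°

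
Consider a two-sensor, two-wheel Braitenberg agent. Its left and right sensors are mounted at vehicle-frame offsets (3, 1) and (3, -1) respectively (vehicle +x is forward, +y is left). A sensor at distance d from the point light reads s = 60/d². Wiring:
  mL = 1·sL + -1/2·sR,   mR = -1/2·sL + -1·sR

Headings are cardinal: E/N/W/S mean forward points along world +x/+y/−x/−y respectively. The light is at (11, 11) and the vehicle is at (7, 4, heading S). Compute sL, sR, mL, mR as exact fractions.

left sensor world pos  = (8, 1); dL² = 109
right sensor world pos = (6, 1); dR² = 125
sL = 60/109 = 60/109
sR = 60/125 = 12/25
mL = 1·sL + -1/2·sR = 846/2725
mR = -1/2·sL + -1·sR = -2058/2725

60/109 12/25 846/2725 -2058/2725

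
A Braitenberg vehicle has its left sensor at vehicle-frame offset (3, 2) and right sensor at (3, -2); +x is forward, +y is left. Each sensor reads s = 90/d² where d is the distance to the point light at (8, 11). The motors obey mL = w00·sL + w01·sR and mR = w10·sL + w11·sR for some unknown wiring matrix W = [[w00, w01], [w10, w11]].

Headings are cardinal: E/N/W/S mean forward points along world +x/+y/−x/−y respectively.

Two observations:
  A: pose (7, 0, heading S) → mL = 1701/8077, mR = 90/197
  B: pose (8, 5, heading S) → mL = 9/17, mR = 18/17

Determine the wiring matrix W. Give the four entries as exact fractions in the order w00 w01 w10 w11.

obs A: pose=(7,0,S) → sL=90/197, sR=18/41, mL=1701/8077, mR=90/197
obs B: pose=(8,5,S) → sL=18/17, sR=18/17, mL=9/17, mR=18/17
sensor matrix S = [[90/197, 18/41], [18/17, 18/17]]; det S = 2592/137309
solve [mL_A; mL_B] = S·[w00; w01] and [mR_A; mR_B] = S·[w10; w11]:
  w00 = -1/2, w01 = 1, w10 = 1, w11 = 0

-1/2 1 1 0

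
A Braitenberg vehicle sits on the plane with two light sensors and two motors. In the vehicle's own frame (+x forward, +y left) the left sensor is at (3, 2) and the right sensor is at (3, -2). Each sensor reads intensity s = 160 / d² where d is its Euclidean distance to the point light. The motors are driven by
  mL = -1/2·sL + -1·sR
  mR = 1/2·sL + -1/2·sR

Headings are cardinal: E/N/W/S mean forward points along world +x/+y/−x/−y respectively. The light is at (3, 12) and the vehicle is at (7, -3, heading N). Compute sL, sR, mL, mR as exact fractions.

40/37 8/9 -476/333 32/333

left sensor world pos  = (5, 0); dL² = 148
right sensor world pos = (9, 0); dR² = 180
sL = 160/148 = 40/37
sR = 160/180 = 8/9
mL = -1/2·sL + -1·sR = -476/333
mR = 1/2·sL + -1/2·sR = 32/333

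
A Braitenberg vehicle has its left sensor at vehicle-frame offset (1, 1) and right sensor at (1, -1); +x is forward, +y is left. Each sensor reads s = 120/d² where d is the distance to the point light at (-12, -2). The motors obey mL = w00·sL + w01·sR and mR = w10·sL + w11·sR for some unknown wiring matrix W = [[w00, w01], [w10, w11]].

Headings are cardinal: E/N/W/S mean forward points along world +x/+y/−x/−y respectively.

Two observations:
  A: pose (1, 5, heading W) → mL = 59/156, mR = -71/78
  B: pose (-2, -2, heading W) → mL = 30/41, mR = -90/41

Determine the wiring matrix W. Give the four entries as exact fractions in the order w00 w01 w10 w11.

obs A: pose=(1,5,W) → sL=2/3, sR=15/26, mL=59/156, mR=-71/78
obs B: pose=(-2,-2,W) → sL=60/41, sR=60/41, mL=30/41, mR=-90/41
sensor matrix S = [[2/3, 15/26], [60/41, 60/41]]; det S = 70/533
solve [mL_A; mL_B] = S·[w00; w01] and [mR_A; mR_B] = S·[w10; w11]:
  w00 = 1, w01 = -1/2, w10 = -1/2, w11 = -1

1 -1/2 -1/2 -1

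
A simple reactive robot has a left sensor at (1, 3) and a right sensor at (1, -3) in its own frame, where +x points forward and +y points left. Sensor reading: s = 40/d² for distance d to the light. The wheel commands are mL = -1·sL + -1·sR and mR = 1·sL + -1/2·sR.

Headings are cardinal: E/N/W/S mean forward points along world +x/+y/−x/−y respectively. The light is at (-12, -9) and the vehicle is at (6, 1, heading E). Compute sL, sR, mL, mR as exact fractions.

4/53 4/41 -376/2173 58/2173

left sensor world pos  = (7, 4); dL² = 530
right sensor world pos = (7, -2); dR² = 410
sL = 40/530 = 4/53
sR = 40/410 = 4/41
mL = -1·sL + -1·sR = -376/2173
mR = 1·sL + -1/2·sR = 58/2173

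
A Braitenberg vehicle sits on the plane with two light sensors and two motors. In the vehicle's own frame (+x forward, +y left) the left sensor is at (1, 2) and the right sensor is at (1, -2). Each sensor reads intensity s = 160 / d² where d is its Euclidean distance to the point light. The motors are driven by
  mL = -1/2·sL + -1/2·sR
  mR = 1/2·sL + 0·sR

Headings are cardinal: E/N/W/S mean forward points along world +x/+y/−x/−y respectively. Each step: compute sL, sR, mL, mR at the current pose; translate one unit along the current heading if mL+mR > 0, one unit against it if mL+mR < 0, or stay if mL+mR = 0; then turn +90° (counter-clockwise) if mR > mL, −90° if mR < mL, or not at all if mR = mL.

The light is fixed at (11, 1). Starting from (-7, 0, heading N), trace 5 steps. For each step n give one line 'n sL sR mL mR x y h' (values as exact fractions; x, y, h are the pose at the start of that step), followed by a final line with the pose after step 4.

0 2/5 5/8 -41/80 1/5 -7 0 N
1 160/377 160/361 -59040/136097 80/377 -7 -1 W
2 80/117 16/37 -2416/4329 40/117 -6 -1 S
3 160/257 32/53 -8352/13621 80/257 -6 0 E
4 2/5 5/8 -41/80 1/5 -7 0 N
final -7 -1 W

n=0: pose=(-7,0,N); sL=2/5, sR=5/8; mL=-41/80, mR=1/5; mL+mR=-5/16 → advance -1; mR−mL=57/80 → turn +1·90°
n=1: pose=(-7,-1,W); sL=160/377, sR=160/361; mL=-59040/136097, mR=80/377; mL+mR=-80/361 → advance -1; mR−mL=87920/136097 → turn +1·90°
n=2: pose=(-6,-1,S); sL=80/117, sR=16/37; mL=-2416/4329, mR=40/117; mL+mR=-8/37 → advance -1; mR−mL=3896/4329 → turn +1·90°
n=3: pose=(-6,0,E); sL=160/257, sR=32/53; mL=-8352/13621, mR=80/257; mL+mR=-16/53 → advance -1; mR−mL=12592/13621 → turn +1·90°
n=4: pose=(-7,0,N); sL=2/5, sR=5/8; mL=-41/80, mR=1/5; mL+mR=-5/16 → advance -1; mR−mL=57/80 → turn +1·90°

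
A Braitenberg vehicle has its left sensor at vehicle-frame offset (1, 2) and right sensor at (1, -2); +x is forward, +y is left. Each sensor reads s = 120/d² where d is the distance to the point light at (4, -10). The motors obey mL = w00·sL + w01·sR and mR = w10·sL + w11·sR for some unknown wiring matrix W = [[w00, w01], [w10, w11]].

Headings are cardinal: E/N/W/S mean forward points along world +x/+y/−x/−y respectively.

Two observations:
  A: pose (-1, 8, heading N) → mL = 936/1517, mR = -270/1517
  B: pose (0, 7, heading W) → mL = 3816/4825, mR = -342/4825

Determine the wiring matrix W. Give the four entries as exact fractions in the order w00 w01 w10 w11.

obs A: pose=(-1,8,N) → sL=12/41, sR=12/37, mL=936/1517, mR=-270/1517
obs B: pose=(0,7,W) → sL=12/25, sR=60/193, mL=3816/4825, mR=-342/4825
sensor matrix S = [[12/41, 12/37], [12/25, 60/193]]; det S = -473472/7319525
solve [mL_A; mL_B] = S·[w00; w01] and [mR_A; mR_B] = S·[w10; w11]:
  w00 = 1, w01 = 1, w10 = 1/2, w11 = -1

1 1 1/2 -1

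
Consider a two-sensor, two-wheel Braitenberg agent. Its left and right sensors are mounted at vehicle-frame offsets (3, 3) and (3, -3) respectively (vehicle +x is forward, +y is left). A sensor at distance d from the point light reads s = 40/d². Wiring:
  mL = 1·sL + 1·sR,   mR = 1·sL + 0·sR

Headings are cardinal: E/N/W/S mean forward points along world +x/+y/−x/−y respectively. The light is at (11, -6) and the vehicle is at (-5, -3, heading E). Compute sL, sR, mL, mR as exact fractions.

left sensor world pos  = (-2, 0); dL² = 205
right sensor world pos = (-2, -6); dR² = 169
sL = 40/205 = 8/41
sR = 40/169 = 40/169
mL = 1·sL + 1·sR = 2992/6929
mR = 1·sL + 0·sR = 8/41

8/41 40/169 2992/6929 8/41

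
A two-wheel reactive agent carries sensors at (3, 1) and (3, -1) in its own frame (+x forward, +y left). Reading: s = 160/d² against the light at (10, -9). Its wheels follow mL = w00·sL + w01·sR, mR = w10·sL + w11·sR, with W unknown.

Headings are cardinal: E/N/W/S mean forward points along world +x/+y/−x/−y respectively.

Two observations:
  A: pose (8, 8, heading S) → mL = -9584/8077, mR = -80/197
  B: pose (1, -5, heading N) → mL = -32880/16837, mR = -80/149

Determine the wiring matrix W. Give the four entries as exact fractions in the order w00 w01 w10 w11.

-1/2 -1 -1/2 0

obs A: pose=(8,8,S) → sL=160/197, sR=32/41, mL=-9584/8077, mR=-80/197
obs B: pose=(1,-5,N) → sL=160/149, sR=160/113, mL=-32880/16837, mR=-80/149
sensor matrix S = [[160/197, 32/41], [160/149, 160/113]]; det S = 42414080/135992449
solve [mL_A; mL_B] = S·[w00; w01] and [mR_A; mR_B] = S·[w10; w11]:
  w00 = -1/2, w01 = -1, w10 = -1/2, w11 = 0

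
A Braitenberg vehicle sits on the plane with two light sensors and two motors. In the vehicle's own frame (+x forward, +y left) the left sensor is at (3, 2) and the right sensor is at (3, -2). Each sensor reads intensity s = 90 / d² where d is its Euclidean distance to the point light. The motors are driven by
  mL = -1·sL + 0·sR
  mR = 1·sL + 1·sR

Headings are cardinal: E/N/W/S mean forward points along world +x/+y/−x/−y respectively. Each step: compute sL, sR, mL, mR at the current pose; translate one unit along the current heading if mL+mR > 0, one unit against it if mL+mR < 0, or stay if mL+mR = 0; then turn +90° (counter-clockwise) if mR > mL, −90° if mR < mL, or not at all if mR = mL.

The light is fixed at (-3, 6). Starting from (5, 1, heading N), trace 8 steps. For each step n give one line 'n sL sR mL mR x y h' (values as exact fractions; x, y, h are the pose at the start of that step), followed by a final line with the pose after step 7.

0 9/4 45/52 -9/4 81/26 5 1 N
1 90/61 90/29 -90/61 8100/1769 5 2 W
2 9/13 45/37 -9/13 918/481 4 2 S
3 90/109 90/149 -90/109 23220/16241 4 1 E
4 9/4 45/52 -9/4 81/26 5 1 N
5 90/61 90/29 -90/61 8100/1769 5 2 W
6 9/13 45/37 -9/13 918/481 4 2 S
7 90/109 90/149 -90/109 23220/16241 4 1 E
final 5 1 N

n=0: pose=(5,1,N); sL=9/4, sR=45/52; mL=-9/4, mR=81/26; mL+mR=45/52 → advance +1; mR−mL=279/52 → turn +1·90°
n=1: pose=(5,2,W); sL=90/61, sR=90/29; mL=-90/61, mR=8100/1769; mL+mR=90/29 → advance +1; mR−mL=10710/1769 → turn +1·90°
n=2: pose=(4,2,S); sL=9/13, sR=45/37; mL=-9/13, mR=918/481; mL+mR=45/37 → advance +1; mR−mL=1251/481 → turn +1·90°
n=3: pose=(4,1,E); sL=90/109, sR=90/149; mL=-90/109, mR=23220/16241; mL+mR=90/149 → advance +1; mR−mL=36630/16241 → turn +1·90°
n=4: pose=(5,1,N); sL=9/4, sR=45/52; mL=-9/4, mR=81/26; mL+mR=45/52 → advance +1; mR−mL=279/52 → turn +1·90°
n=5: pose=(5,2,W); sL=90/61, sR=90/29; mL=-90/61, mR=8100/1769; mL+mR=90/29 → advance +1; mR−mL=10710/1769 → turn +1·90°
n=6: pose=(4,2,S); sL=9/13, sR=45/37; mL=-9/13, mR=918/481; mL+mR=45/37 → advance +1; mR−mL=1251/481 → turn +1·90°
n=7: pose=(4,1,E); sL=90/109, sR=90/149; mL=-90/109, mR=23220/16241; mL+mR=90/149 → advance +1; mR−mL=36630/16241 → turn +1·90°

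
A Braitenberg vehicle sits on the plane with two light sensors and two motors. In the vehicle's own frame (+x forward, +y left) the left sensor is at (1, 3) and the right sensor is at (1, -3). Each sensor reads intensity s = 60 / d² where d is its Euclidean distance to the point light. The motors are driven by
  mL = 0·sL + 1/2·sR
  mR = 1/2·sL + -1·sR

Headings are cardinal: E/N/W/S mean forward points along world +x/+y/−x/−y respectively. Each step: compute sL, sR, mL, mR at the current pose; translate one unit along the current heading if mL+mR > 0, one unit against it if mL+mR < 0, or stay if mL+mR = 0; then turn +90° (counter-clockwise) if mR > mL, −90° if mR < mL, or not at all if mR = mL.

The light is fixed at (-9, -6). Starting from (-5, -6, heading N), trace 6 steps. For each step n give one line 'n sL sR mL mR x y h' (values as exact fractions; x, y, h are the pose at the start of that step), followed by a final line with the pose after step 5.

0 30 6/5 3/5 69/5 -5 -6 N
1 60/13 12/5 6/5 -6/65 -5 -5 W
2 15 3/2 3/4 6 -6 -5 N
3 12 60/29 30/29 114/29 -6 -4 W
4 30/13 30 15 -375/13 -7 -4 S
5 60 60/37 30/37 1050/37 -7 -3 W
final -8 -3 S

n=0: pose=(-5,-6,N); sL=30, sR=6/5; mL=3/5, mR=69/5; mL+mR=72/5 → advance +1; mR−mL=66/5 → turn +1·90°
n=1: pose=(-5,-5,W); sL=60/13, sR=12/5; mL=6/5, mR=-6/65; mL+mR=72/65 → advance +1; mR−mL=-84/65 → turn -1·90°
n=2: pose=(-6,-5,N); sL=15, sR=3/2; mL=3/4, mR=6; mL+mR=27/4 → advance +1; mR−mL=21/4 → turn +1·90°
n=3: pose=(-6,-4,W); sL=12, sR=60/29; mL=30/29, mR=114/29; mL+mR=144/29 → advance +1; mR−mL=84/29 → turn +1·90°
n=4: pose=(-7,-4,S); sL=30/13, sR=30; mL=15, mR=-375/13; mL+mR=-180/13 → advance -1; mR−mL=-570/13 → turn -1·90°
n=5: pose=(-7,-3,W); sL=60, sR=60/37; mL=30/37, mR=1050/37; mL+mR=1080/37 → advance +1; mR−mL=1020/37 → turn +1·90°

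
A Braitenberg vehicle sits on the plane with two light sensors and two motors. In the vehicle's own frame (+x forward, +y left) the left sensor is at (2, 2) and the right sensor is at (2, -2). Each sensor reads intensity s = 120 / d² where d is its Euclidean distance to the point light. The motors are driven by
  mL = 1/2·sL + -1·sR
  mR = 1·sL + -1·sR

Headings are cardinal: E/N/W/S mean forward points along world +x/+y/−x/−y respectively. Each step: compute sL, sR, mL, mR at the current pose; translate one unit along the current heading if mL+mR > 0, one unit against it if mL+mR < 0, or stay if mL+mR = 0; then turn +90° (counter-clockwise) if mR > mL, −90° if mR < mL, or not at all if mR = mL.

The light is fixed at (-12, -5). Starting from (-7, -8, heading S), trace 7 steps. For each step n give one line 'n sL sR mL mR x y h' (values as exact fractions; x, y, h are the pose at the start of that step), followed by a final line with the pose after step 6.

n=0: pose=(-7,-8,S); sL=60/37, sR=60/17; mL=-1710/629, mR=-1200/629; mL+mR=-2910/629 → advance -1; mR−mL=30/37 → turn +1·90°
n=1: pose=(-7,-7,E); sL=120/49, sR=24/13; mL=-396/637, mR=384/637; mL+mR=-12/637 → advance -1; mR−mL=60/49 → turn +1·90°
n=2: pose=(-8,-7,N); sL=30, sR=10/3; mL=35/3, mR=80/3; mL+mR=115/3 → advance +1; mR−mL=15 → turn +1·90°
n=3: pose=(-8,-6,W); sL=120/13, sR=24; mL=-252/13, mR=-192/13; mL+mR=-444/13 → advance -1; mR−mL=60/13 → turn +1·90°
n=4: pose=(-7,-6,S); sL=60/29, sR=20/3; mL=-490/87, mR=-400/87; mL+mR=-890/87 → advance -1; mR−mL=30/29 → turn +1·90°
n=5: pose=(-7,-5,E); sL=120/53, sR=120/53; mL=-60/53, mR=0; mL+mR=-60/53 → advance -1; mR−mL=60/53 → turn +1·90°
n=6: pose=(-8,-5,N); sL=15, sR=3; mL=9/2, mR=12; mL+mR=33/2 → advance +1; mR−mL=15/2 → turn +1·90°

0 60/37 60/17 -1710/629 -1200/629 -7 -8 S
1 120/49 24/13 -396/637 384/637 -7 -7 E
2 30 10/3 35/3 80/3 -8 -7 N
3 120/13 24 -252/13 -192/13 -8 -6 W
4 60/29 20/3 -490/87 -400/87 -7 -6 S
5 120/53 120/53 -60/53 0 -7 -5 E
6 15 3 9/2 12 -8 -5 N
final -8 -4 W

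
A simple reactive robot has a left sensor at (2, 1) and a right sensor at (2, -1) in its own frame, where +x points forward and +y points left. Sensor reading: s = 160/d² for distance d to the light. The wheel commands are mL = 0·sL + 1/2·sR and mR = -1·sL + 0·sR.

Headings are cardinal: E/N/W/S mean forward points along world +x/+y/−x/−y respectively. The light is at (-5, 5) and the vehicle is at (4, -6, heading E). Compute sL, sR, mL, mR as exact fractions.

left sensor world pos  = (6, -5); dL² = 221
right sensor world pos = (6, -7); dR² = 265
sL = 160/221 = 160/221
sR = 160/265 = 32/53
mL = 0·sL + 1/2·sR = 16/53
mR = -1·sL + 0·sR = -160/221

160/221 32/53 16/53 -160/221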